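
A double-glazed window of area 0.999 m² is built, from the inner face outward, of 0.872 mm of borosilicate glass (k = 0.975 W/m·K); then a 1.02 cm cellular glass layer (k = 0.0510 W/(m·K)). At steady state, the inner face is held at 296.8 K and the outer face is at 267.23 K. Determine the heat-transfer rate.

Q = 147 W

Series thermal resistances, inner to outer:
  R_borosilicate glass = L/(kA) = 8.72×10^-4/(0.975·0.999) = 8.953×10^-4 K/W
  R_cellular glass = L/(kA) = 0.0102/(0.0510·0.999) = 0.2002 K/W
ΣR = 8.953×10^-4 + 0.2002 = 0.2011 K/W
Q = ΔT/ΣR = (296.8 K − 267.23 K)/0.2011 = 147 W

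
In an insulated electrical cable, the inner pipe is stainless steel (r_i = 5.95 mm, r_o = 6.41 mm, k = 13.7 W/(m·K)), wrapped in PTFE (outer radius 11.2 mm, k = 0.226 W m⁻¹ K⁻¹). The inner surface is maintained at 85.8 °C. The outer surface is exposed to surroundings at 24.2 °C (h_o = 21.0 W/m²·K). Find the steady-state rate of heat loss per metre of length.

Q' = 57.5 W/m

Treat each layer as a resistance in series:
  R'_stainless steel = ln(0.00641/0.00595)/(2πk) = 0.07447/(2π·13.7) = 8.651×10^-4 m·K/W
  R'_PTFE = ln(0.0112/0.00641)/(2πk) = 0.5581/(2π·0.226) = 0.3930 m·K/W
  R'_conv,out = 1/(2πr h) = 1/(2π·0.0112·21.0) = 0.6767 m·K/W
ΣR = 8.651×10^-4 + 0.3930 + 0.6767 = 1.071 m·K/W
Q' = ΔT/ΣR = (85.8 °C − 24.2 °C)/1.071 = 57.5 W/m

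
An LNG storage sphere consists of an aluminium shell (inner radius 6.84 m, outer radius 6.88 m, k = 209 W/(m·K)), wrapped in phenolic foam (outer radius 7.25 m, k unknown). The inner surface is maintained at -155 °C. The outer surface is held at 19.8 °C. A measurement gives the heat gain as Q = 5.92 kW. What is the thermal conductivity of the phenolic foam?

ΣR = ΔT/Q = |-155 − 19.8|/5920 = 0.02953 K/W
Known resistances:
  R_aluminium = (1/6.84 − 1/6.88)/(4πk) = 8.500×10^-4/(4π·209) = 3.236×10^-7 K/W
R_phenolic foam = ΣR − ΣR_known = 0.02953 − 3.236×10^-7 = 0.02953 K/W
(1/r₁−1/r₂)/(4πk) = 0.02953 ⇒ k = 0.007418/(4π·0.02953) = 0.0200 W/m·K

k = 0.0200 W/m·K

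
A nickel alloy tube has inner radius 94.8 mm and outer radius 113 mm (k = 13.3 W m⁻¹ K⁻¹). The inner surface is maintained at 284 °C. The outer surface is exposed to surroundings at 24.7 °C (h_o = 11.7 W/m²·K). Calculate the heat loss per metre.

Q' = 2.12 kW/m

Resistance network (inner→outer):
  R'_nickel alloy = ln(0.113/0.0948)/(2πk) = 0.1756/(2π·13.3) = 0.002102 m·K/W
  R'_conv,out = 1/(2πr h) = 1/(2π·0.113·11.7) = 0.1204 m·K/W
ΣR = 0.002102 + 0.1204 = 0.1225 m·K/W
Q' = ΔT/ΣR = (284 °C − 24.7 °C)/0.1225 = 2120 W/m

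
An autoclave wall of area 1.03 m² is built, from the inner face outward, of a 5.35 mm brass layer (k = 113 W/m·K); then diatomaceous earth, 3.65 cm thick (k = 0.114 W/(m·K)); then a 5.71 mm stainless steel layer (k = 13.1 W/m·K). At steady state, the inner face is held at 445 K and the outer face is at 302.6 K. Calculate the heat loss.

Q = 457 W

Series thermal resistances, inner to outer:
  R_brass = L/(kA) = 0.00535/(113·1.03) = 4.597×10^-5 K/W
  R_diatomaceous earth = L/(kA) = 0.0365/(0.114·1.03) = 0.3108 K/W
  R_stainless steel = L/(kA) = 0.00571/(13.1·1.03) = 4.232×10^-4 K/W
ΣR = 4.597×10^-5 + 0.3108 + 4.232×10^-4 = 0.3113 K/W
Q = ΔT/ΣR = (445 K − 302.6 K)/0.3113 = 457 W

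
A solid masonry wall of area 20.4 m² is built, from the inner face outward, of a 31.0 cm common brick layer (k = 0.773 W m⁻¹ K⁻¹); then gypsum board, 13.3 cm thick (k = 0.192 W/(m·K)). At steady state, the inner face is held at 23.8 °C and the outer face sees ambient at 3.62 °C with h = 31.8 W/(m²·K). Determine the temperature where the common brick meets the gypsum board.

T = 16.6 °C

Series thermal resistances, inner to outer:
  R_common brick = L/(kA) = 0.310/(0.773·20.4) = 0.01966 K/W
  R_gypsum board = L/(kA) = 0.133/(0.192·20.4) = 0.03396 K/W
  R_conv,out = 1/(hA) = 1/(31.8·20.4) = 0.001541 K/W
ΣR = 0.01966 + 0.03396 + 0.001541 = 0.05516 K/W
Q = ΔT/ΣR = (23.8 °C − 3.62 °C)/0.05516 = 365.8 W
From the inner boundary to the common brick/gypsum board interface, ΣR_partial = 0.01966 K/W.
T_interface = T_in − Q·ΣR_partial = 23.8 °C − (365.8)(0.01966) = 16.6 °C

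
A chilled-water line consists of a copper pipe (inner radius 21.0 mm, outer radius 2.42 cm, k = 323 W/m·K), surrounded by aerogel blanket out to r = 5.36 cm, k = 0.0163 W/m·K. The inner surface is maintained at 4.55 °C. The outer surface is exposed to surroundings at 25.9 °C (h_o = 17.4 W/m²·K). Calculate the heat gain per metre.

Series thermal resistances, inner to outer:
  R'_copper = ln(0.0242/0.0210)/(2πk) = 0.1418/(2π·323) = 6.989×10^-5 m·K/W
  R'_aerogel blanket = ln(0.0536/0.0242)/(2πk) = 0.7952/(2π·0.0163) = 7.764 m·K/W
  R'_conv,out = 1/(2πr h) = 1/(2π·0.0536·17.4) = 0.1706 m·K/W
ΣR = 6.989×10^-5 + 7.764 + 0.1706 = 7.935 m·K/W
Q' = ΔT/ΣR = (4.55 °C − 25.9 °C)/7.935 = -2.69 W/m
(Negative Q' ⇒ heat flows inward; heat gain = 2.69 W/m.)

Q' = 2.69 W/m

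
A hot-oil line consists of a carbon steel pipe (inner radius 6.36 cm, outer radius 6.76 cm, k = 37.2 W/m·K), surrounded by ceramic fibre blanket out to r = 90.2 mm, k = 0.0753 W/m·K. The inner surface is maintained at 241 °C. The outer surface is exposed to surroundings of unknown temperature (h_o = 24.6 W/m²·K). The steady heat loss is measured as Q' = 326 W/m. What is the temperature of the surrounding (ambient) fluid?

T_out = 18.8 °C

Series resistances:
  R'_carbon steel = ln(0.0676/0.0636)/(2πk) = 0.06099/(2π·37.2) = 2.610×10^-4 m·K/W
  R'_ceramic fibre blanket = ln(0.0902/0.0676)/(2πk) = 0.2884/(2π·0.0753) = 0.6096 m·K/W
  R'_conv,out = 1/(2πr h) = 1/(2π·0.0902·24.6) = 0.07173 m·K/W
ΣR = 0.6816 m·K/W
ΔT = Q'·ΣR = 326 × 0.6816 = 222.2 K
Heat flows outward, so T_out = T_in − ΔT = 241 − 222.2 = 18.8 °C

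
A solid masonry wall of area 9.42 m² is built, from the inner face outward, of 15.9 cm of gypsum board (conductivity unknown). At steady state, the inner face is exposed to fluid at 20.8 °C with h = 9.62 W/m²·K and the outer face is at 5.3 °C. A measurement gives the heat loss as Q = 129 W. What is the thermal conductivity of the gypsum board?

ΣR = ΔT/Q = |20.8 − 5.3|/129 = 0.1202 K/W
Known resistances:
  R_conv,in = 1/(hA) = 1/(9.62·9.42) = 0.01104 K/W
R_gypsum board = ΣR − ΣR_known = 0.1202 − 0.01104 = 0.1092 K/W
L/(kA) = 0.1092 ⇒ k = 0.159/(0.1092·9.42) = 0.155 W/m·K

k = 0.155 W/m·K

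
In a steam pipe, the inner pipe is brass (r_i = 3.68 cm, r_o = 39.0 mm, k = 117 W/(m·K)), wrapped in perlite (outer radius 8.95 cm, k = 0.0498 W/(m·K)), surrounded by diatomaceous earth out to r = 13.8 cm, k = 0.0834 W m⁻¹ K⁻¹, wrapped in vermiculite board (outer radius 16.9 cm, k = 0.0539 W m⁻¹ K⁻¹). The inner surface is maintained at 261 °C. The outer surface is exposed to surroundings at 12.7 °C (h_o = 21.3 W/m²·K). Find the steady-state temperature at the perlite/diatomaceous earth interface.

T = 101 °C

Series thermal resistances, inner to outer:
  R'_brass = ln(0.0390/0.0368)/(2πk) = 0.05806/(2π·117) = 7.898×10^-5 m·K/W
  R'_perlite = ln(0.0895/0.0390)/(2πk) = 0.8307/(2π·0.0498) = 2.655 m·K/W
  R'_diatomaceous earth = ln(0.138/0.0895)/(2πk) = 0.4330/(2π·0.0834) = 0.8263 m·K/W
  R'_vermiculite board = ln(0.169/0.138)/(2πk) = 0.2026/(2π·0.0539) = 0.5984 m·K/W
  R'_conv,out = 1/(2πr h) = 1/(2π·0.169·21.3) = 0.04421 m·K/W
ΣR = 7.898×10^-5 + 2.655 + 0.8263 + 0.5984 + 0.04421 = 4.124 m·K/W
Q' = ΔT/ΣR = (261 °C − 12.7 °C)/4.124 = 60.21 W/m
From the inner boundary to the perlite/diatomaceous earth interface, ΣR_partial = 2.655 m·K/W.
T_interface = T_in − Q'·ΣR_partial = 261 °C − (60.21)(2.655) = 101 °C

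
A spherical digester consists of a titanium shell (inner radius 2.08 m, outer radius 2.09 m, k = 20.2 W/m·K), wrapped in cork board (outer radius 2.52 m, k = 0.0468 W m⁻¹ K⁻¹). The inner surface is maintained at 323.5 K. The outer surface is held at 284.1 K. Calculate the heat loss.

Resistance network (inner→outer):
  R_titanium = (1/2.08 − 1/2.09)/(4πk) = 0.002300/(4π·20.2) = 9.062×10^-6 K/W
  R_cork board = (1/2.09 − 1/2.52)/(4πk) = 0.08164/(4π·0.0468) = 0.1388 K/W
ΣR = 9.062×10^-6 + 0.1388 = 0.1388 K/W
Q = ΔT/ΣR = (323.5 K − 284.1 K)/0.1388 = 284 W

Q = 284 W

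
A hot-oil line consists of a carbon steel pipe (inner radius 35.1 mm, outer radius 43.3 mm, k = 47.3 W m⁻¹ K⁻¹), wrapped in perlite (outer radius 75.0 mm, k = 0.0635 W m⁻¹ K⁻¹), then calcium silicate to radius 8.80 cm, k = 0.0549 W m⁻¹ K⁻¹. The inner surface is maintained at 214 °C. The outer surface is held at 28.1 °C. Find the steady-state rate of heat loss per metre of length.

Resistance network (inner→outer):
  R'_carbon steel = ln(0.0433/0.0351)/(2πk) = 0.2100/(2π·47.3) = 7.064×10^-4 m·K/W
  R'_perlite = ln(0.0750/0.0433)/(2πk) = 0.5493/(2π·0.0635) = 1.377 m·K/W
  R'_calcium silicate = ln(0.0880/0.0750)/(2πk) = 0.1598/(2π·0.0549) = 0.4634 m·K/W
ΣR = 7.064×10^-4 + 1.377 + 0.4634 = 1.841 m·K/W
Q' = ΔT/ΣR = (214 °C − 28.1 °C)/1.841 = 101 W/m

Q' = 101 W/m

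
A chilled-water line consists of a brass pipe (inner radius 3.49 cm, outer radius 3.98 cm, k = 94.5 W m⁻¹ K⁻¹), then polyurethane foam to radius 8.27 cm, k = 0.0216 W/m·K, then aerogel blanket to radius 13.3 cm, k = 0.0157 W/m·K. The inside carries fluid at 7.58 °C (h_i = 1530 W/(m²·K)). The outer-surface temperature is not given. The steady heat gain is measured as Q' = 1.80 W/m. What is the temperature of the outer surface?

Sum the resistances:
  R'_conv,in = 1/(2πr h) = 1/(2π·0.0349·1530) = 0.002981 m·K/W
  R'_brass = ln(0.0398/0.0349)/(2πk) = 0.1314/(2π·94.5) = 2.213×10^-4 m·K/W
  R'_polyurethane foam = ln(0.0827/0.0398)/(2πk) = 0.7314/(2π·0.0216) = 5.389 m·K/W
  R'_aerogel blanket = ln(0.133/0.0827)/(2πk) = 0.4751/(2π·0.0157) = 4.817 m·K/W
ΣR = 10.21 m·K/W
ΔT = Q'·ΣR = 1.80 × 10.21 = 18.38 K
Heat flows inward, so T_out = T_in + ΔT = 7.58 + 18.38 = 26.0 °C

T_out = 26.0 °C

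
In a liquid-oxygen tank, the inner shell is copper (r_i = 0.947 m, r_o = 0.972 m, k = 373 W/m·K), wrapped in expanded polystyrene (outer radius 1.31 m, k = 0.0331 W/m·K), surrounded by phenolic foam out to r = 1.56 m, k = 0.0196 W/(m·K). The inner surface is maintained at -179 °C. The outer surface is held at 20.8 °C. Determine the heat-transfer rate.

Q = 176 W

Treat each layer as a resistance in series:
  R_copper = (1/0.947 − 1/0.972)/(4πk) = 0.02716/(4π·373) = 5.794×10^-6 K/W
  R_expanded polystyrene = (1/0.972 − 1/1.31)/(4πk) = 0.2654/(4π·0.0331) = 0.6382 K/W
  R_phenolic foam = (1/1.31 − 1/1.56)/(4πk) = 0.1223/(4π·0.0196) = 0.4967 K/W
ΣR = 5.794×10^-6 + 0.6382 + 0.4967 = 1.135 K/W
Q = ΔT/ΣR = (-179 °C − 20.8 °C)/1.135 = -176 W
(Negative Q ⇒ heat flows inward; heat gain = 176 W.)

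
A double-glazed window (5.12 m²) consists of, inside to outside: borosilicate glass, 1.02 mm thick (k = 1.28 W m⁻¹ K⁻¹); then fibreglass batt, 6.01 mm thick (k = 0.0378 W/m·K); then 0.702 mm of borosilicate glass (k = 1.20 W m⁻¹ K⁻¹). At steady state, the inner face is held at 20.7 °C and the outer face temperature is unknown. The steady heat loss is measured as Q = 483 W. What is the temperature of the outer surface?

T_out = 5.57 °C

Sum the resistances:
  R_borosilicate glass = L/(kA) = 0.00102/(1.28·5.12) = 1.556×10^-4 K/W
  R_fibreglass batt = L/(kA) = 0.00601/(0.0378·5.12) = 0.03105 K/W
  R_borosilicate glass = L/(kA) = 7.02×10^-4/(1.20·5.12) = 1.143×10^-4 K/W
ΣR = 0.03132 K/W
ΔT = Q·ΣR = 483 × 0.03132 = 15.13 K
Heat flows outward, so T_out = T_in − ΔT = 20.7 − 15.13 = 5.57 °C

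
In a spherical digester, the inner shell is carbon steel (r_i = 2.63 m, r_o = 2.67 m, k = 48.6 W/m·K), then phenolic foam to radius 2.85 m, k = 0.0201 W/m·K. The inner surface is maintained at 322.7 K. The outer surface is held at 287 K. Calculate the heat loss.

Q = 381 W

Resistance network (inner→outer):
  R_carbon steel = (1/2.63 − 1/2.67)/(4πk) = 0.005696/(4π·48.6) = 9.327×10^-6 K/W
  R_phenolic foam = (1/2.67 − 1/2.85)/(4πk) = 0.02365/(4π·0.0201) = 0.09365 K/W
ΣR = 9.327×10^-6 + 0.09365 = 0.09366 K/W
Q = ΔT/ΣR = (322.7 K − 287 K)/0.09366 = 381 W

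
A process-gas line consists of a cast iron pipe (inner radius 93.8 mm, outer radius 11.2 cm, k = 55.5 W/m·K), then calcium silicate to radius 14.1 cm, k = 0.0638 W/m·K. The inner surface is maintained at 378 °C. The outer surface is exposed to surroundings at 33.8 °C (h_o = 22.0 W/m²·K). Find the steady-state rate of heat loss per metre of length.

Q' = 550 W/m

Treat each layer as a resistance in series:
  R'_cast iron = ln(0.112/0.0938)/(2πk) = 0.1773/(2π·55.5) = 5.085×10^-4 m·K/W
  R'_calcium silicate = ln(0.141/0.112)/(2πk) = 0.2303/(2π·0.0638) = 0.5744 m·K/W
  R'_conv,out = 1/(2πr h) = 1/(2π·0.141·22.0) = 0.05131 m·K/W
ΣR = 5.085×10^-4 + 0.5744 + 0.05131 = 0.6262 m·K/W
Q' = ΔT/ΣR = (378 °C − 33.8 °C)/0.6262 = 550 W/m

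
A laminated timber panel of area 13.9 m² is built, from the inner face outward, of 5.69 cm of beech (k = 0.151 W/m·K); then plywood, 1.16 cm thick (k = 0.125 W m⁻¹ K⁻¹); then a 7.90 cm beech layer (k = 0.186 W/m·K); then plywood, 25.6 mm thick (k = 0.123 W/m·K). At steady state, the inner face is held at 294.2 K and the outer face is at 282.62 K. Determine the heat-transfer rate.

Q = 146 W

Series thermal resistances, inner to outer:
  R_beech = L/(kA) = 0.0569/(0.151·13.9) = 0.02711 K/W
  R_plywood = L/(kA) = 0.0116/(0.125·13.9) = 0.006676 K/W
  R_beech = L/(kA) = 0.0790/(0.186·13.9) = 0.03056 K/W
  R_plywood = L/(kA) = 0.0256/(0.123·13.9) = 0.01497 K/W
ΣR = 0.02711 + 0.006676 + 0.03056 + 0.01497 = 0.07932 K/W
Q = ΔT/ΣR = (294.2 K − 282.62 K)/0.07932 = 146 W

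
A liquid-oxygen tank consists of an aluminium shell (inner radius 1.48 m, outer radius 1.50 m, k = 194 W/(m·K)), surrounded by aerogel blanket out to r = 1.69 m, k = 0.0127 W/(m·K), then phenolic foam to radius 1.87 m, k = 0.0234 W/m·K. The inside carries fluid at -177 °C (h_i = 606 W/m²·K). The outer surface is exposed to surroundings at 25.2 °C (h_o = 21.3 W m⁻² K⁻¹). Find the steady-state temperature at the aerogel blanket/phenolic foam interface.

T = -34.1 °C

Treat each layer as a resistance in series:
  R_conv,in = 1/(4πr²h) = 1/(4π·1.48²·606) = 5.995×10^-5 K/W
  R_aluminium = (1/1.48 − 1/1.50)/(4πk) = 0.009009/(4π·194) = 3.695×10^-6 K/W
  R_aerogel blanket = (1/1.50 − 1/1.69)/(4πk) = 0.07495/(4π·0.0127) = 0.4696 K/W
  R_phenolic foam = (1/1.69 − 1/1.87)/(4πk) = 0.05696/(4π·0.0234) = 0.1937 K/W
  R_conv,out = 1/(4πr²h) = 1/(4π·1.87²·21.3) = 0.001068 K/W
ΣR = 5.995×10^-5 + 3.695×10^-6 + 0.4696 + 0.1937 + 0.001068 = 0.6644 K/W
Q = ΔT/ΣR = (-177 °C − 25.2 °C)/0.6644 = -304.3 W
From the inner boundary to the aerogel blanket/phenolic foam interface, ΣR_partial = 0.4697 K/W.
T_interface = T_in − Q·ΣR_partial = -177 °C − (-304.3)(0.4697) = -34.1 °C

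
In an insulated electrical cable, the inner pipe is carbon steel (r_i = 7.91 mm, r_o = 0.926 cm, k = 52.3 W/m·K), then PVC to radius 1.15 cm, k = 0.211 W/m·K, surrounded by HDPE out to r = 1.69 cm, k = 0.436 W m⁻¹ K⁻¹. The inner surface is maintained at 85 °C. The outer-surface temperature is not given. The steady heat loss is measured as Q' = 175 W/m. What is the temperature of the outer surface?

Series resistances:
  R'_carbon steel = ln(0.00926/0.00791)/(2πk) = 0.1576/(2π·52.3) = 4.795×10^-4 m·K/W
  R'_PVC = ln(0.0115/0.00926)/(2πk) = 0.2166/(2π·0.211) = 0.1634 m·K/W
  R'_HDPE = ln(0.0169/0.0115)/(2πk) = 0.3850/(2π·0.436) = 0.1405 m·K/W
ΣR = 0.3044 m·K/W
ΔT = Q'·ΣR = 175 × 0.3044 = 53.27 K
Heat flows outward, so T_out = T_in − ΔT = 85 − 53.27 = 31.7 °C

T_out = 31.7 °C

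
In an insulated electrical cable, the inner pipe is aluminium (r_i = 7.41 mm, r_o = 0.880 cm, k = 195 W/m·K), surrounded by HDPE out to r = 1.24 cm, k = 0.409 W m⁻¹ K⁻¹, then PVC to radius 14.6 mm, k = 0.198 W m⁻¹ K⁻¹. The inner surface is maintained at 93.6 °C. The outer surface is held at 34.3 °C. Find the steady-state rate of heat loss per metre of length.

Treat each layer as a resistance in series:
  R'_aluminium = ln(0.00880/0.00741)/(2πk) = 0.1719/(2π·195) = 1.403×10^-4 m·K/W
  R'_HDPE = ln(0.0124/0.00880)/(2πk) = 0.3429/(2π·0.409) = 0.1335 m·K/W
  R'_PVC = ln(0.0146/0.0124)/(2πk) = 0.1633/(2π·0.198) = 0.1313 m·K/W
ΣR = 1.403×10^-4 + 0.1335 + 0.1313 = 0.2649 m·K/W
Q' = ΔT/ΣR = (93.6 °C − 34.3 °C)/0.2649 = 224 W/m

Q' = 224 W/m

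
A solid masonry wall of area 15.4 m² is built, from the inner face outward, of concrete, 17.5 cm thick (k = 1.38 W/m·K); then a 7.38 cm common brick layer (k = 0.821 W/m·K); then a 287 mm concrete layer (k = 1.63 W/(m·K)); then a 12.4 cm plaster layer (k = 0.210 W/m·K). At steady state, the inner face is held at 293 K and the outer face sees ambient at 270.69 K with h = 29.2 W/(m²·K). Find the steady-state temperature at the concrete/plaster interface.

Resistance network (inner→outer):
  R_concrete = L/(kA) = 0.175/(1.38·15.4) = 0.008235 K/W
  R_common brick = L/(kA) = 0.0738/(0.821·15.4) = 0.005837 K/W
  R_concrete = L/(kA) = 0.287/(1.63·15.4) = 0.01143 K/W
  R_plaster = L/(kA) = 0.124/(0.210·15.4) = 0.03834 K/W
  R_conv,out = 1/(hA) = 1/(29.2·15.4) = 0.002224 K/W
ΣR = 0.008235 + 0.005837 + 0.01143 + 0.03834 + 0.002224 = 0.06607 K/W
Q = ΔT/ΣR = (293 K − 270.69 K)/0.06607 = 337.7 W
From the inner boundary to the concrete/plaster interface, ΣR_partial = 0.02550 K/W.
T_interface = T_in − Q·ΣR_partial = 293 K − (337.7)(0.02550) = 284.4 K

T = 284.4 K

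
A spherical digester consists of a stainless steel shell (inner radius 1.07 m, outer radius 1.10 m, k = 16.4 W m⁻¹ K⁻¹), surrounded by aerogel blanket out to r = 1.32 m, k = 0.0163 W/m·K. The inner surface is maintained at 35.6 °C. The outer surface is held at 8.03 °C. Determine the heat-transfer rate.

Treat each layer as a resistance in series:
  R_stainless steel = (1/1.07 − 1/1.10)/(4πk) = 0.02549/(4π·16.4) = 1.237×10^-4 K/W
  R_aerogel blanket = (1/1.10 − 1/1.32)/(4πk) = 0.1515/(4π·0.0163) = 0.7397 K/W
ΣR = 1.237×10^-4 + 0.7397 = 0.7398 K/W
Q = ΔT/ΣR = (35.6 °C − 8.03 °C)/0.7398 = 37.3 W

Q = 37.3 W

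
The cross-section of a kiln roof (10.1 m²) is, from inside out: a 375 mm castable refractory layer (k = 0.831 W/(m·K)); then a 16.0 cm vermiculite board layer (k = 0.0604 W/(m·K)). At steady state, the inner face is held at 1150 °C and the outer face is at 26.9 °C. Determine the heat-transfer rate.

Treat each layer as a resistance in series:
  R_castable refractory = L/(kA) = 0.375/(0.831·10.1) = 0.04468 K/W
  R_vermiculite board = L/(kA) = 0.160/(0.0604·10.1) = 0.2623 K/W
ΣR = 0.04468 + 0.2623 = 0.3070 K/W
Q = ΔT/ΣR = (1150 °C − 26.9 °C)/0.3070 = 3660 W

Q = 3660 W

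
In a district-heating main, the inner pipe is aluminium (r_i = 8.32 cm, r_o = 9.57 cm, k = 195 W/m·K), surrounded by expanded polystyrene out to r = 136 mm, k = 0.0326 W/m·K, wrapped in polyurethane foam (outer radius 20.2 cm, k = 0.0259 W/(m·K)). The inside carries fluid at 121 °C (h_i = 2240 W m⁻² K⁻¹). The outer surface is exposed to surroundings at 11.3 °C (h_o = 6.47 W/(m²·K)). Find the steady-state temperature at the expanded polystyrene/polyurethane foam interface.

Resistance network (inner→outer):
  R'_conv,in = 1/(2πr h) = 1/(2π·0.0832·2240) = 8.540×10^-4 m·K/W
  R'_aluminium = ln(0.0957/0.0832)/(2πk) = 0.1400/(2π·195) = 1.142×10^-4 m·K/W
  R'_expanded polystyrene = ln(0.136/0.0957)/(2πk) = 0.3514/(2π·0.0326) = 1.716 m·K/W
  R'_polyurethane foam = ln(0.202/0.136)/(2πk) = 0.3956/(2π·0.0259) = 2.431 m·K/W
  R'_conv,out = 1/(2πr h) = 1/(2π·0.202·6.47) = 0.1218 m·K/W
ΣR = 8.540×10^-4 + 1.142×10^-4 + 1.716 + 2.431 + 0.1218 = 4.270 m·K/W
Q' = ΔT/ΣR = (121 °C − 11.3 °C)/4.270 = 25.69 W/m
From the inner boundary to the expanded polystyrene/polyurethane foam interface, ΣR_partial = 1.717 m·K/W.
T_interface = T_in − Q'·ΣR_partial = 121 °C − (25.69)(1.717) = 76.9 °C

T = 76.9 °C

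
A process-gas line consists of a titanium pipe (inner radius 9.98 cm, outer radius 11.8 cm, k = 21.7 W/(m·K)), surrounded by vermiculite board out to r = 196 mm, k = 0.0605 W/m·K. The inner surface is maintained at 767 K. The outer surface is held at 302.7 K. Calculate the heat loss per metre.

Q' = 348 W/m

Series thermal resistances, inner to outer:
  R'_titanium = ln(0.118/0.0998)/(2πk) = 0.1675/(2π·21.7) = 0.001229 m·K/W
  R'_vermiculite board = ln(0.196/0.118)/(2πk) = 0.5074/(2π·0.0605) = 1.335 m·K/W
ΣR = 0.001229 + 1.335 = 1.336 m·K/W
Q' = ΔT/ΣR = (767 K − 302.7 K)/1.336 = 348 W/m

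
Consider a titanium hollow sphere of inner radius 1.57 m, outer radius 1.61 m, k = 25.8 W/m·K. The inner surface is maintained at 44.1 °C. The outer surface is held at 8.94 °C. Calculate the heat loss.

Q = 4πk·ΔT/(1/r₁ − 1/r₂) = 4π × 25.8 × 35.16 / (1/1.57 − 1/1.61) = 7.20×10^5 W

Q = 720 kW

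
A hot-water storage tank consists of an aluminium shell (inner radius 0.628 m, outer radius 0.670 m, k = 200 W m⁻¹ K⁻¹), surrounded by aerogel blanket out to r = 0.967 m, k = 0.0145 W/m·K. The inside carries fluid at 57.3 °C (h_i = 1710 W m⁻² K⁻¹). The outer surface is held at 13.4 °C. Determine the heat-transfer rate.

Treat each layer as a resistance in series:
  R_conv,in = 1/(4πr²h) = 1/(4π·0.628²·1710) = 1.180×10^-4 K/W
  R_aluminium = (1/0.628 − 1/0.670)/(4πk) = 0.09982/(4π·200) = 3.972×10^-5 K/W
  R_aerogel blanket = (1/0.670 − 1/0.967)/(4πk) = 0.4584/(4π·0.0145) = 2.516 K/W
ΣR = 1.180×10^-4 + 3.972×10^-5 + 2.516 = 2.516 K/W
Q = ΔT/ΣR = (57.3 °C − 13.4 °C)/2.516 = 17.4 W

Q = 17.4 W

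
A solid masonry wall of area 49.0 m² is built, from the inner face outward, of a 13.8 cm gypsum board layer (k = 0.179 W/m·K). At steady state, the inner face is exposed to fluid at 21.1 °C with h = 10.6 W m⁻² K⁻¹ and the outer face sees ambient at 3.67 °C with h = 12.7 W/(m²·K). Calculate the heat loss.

Series thermal resistances, inner to outer:
  R_conv,in = 1/(hA) = 1/(10.6·49.0) = 0.001925 K/W
  R_gypsum board = L/(kA) = 0.138/(0.179·49.0) = 0.01573 K/W
  R_conv,out = 1/(hA) = 1/(12.7·49.0) = 0.001607 K/W
ΣR = 0.001925 + 0.01573 + 0.001607 = 0.01926 K/W
Q = ΔT/ΣR = (21.1 °C − 3.67 °C)/0.01926 = 905 W

Q = 905 W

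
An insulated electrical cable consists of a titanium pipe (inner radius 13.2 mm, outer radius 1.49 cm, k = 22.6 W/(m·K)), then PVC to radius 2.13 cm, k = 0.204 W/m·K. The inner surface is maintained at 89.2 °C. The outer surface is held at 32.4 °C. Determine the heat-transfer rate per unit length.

Resistance network (inner→outer):
  R'_titanium = ln(0.0149/0.0132)/(2πk) = 0.1211/(2π·22.6) = 8.531×10^-4 m·K/W
  R'_PVC = ln(0.0213/0.0149)/(2πk) = 0.3573/(2π·0.204) = 0.2788 m·K/W
ΣR = 8.531×10^-4 + 0.2788 = 0.2797 m·K/W
Q' = ΔT/ΣR = (89.2 °C − 32.4 °C)/0.2797 = 203 W/m

Q' = 203 W/m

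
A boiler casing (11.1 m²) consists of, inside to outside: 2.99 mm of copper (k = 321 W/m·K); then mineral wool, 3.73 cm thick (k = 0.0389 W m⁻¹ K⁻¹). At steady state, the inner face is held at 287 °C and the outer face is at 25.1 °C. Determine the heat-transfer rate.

Q = 3.03 kW

Series thermal resistances, inner to outer:
  R_copper = L/(kA) = 0.00299/(321·11.1) = 8.392×10^-7 K/W
  R_mineral wool = L/(kA) = 0.0373/(0.0389·11.1) = 0.08638 K/W
ΣR = 8.392×10^-7 + 0.08638 = 0.08638 K/W
Q = ΔT/ΣR = (287 °C − 25.1 °C)/0.08638 = 3030 W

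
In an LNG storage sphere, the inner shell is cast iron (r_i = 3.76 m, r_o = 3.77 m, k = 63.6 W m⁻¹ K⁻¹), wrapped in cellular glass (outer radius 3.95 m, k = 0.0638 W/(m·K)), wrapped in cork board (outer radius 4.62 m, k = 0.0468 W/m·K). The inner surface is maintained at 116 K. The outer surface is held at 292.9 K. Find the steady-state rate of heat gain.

Q = 2.28 kW

Resistance network (inner→outer):
  R_cast iron = (1/3.76 − 1/3.77)/(4πk) = 7.055×10^-4/(4π·63.6) = 8.827×10^-7 K/W
  R_cellular glass = (1/3.77 − 1/3.95)/(4πk) = 0.01209/(4π·0.0638) = 0.01508 K/W
  R_cork board = (1/3.95 − 1/4.62)/(4πk) = 0.03671/(4π·0.0468) = 0.06243 K/W
ΣR = 8.827×10^-7 + 0.01508 + 0.06243 = 0.07751 K/W
Q = ΔT/ΣR = (116 K − 292.9 K)/0.07751 = -2280 W
(Negative Q ⇒ heat flows inward; heat gain = 2280 W.)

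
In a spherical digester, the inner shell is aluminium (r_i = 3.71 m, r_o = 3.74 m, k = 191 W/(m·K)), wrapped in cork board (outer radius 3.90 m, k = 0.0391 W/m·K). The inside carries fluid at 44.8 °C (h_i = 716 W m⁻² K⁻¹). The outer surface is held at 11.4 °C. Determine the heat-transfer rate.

Resistance network (inner→outer):
  R_conv,in = 1/(4πr²h) = 1/(4π·3.71²·716) = 8.075×10^-6 K/W
  R_aluminium = (1/3.71 − 1/3.74)/(4πk) = 0.002162/(4π·191) = 9.008×10^-7 K/W
  R_cork board = (1/3.74 − 1/3.90)/(4πk) = 0.01097/(4π·0.0391) = 0.02233 K/W
ΣR = 8.075×10^-6 + 9.008×10^-7 + 0.02233 = 0.02234 K/W
Q = ΔT/ΣR = (44.8 °C − 11.4 °C)/0.02234 = 1500 W

Q = 1500 W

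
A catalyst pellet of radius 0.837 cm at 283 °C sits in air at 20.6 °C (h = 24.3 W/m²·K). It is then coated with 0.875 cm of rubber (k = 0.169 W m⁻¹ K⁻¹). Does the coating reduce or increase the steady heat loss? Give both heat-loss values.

Critical radius for a sphere: r_cr = 2k/h = 0.0139 m = 1.39 cm.
Outer radius after coating: r₂ = 0.00837 + 0.00875 = 0.01712 m.
r₁ < r_cr < r₂: heat loss rises to a maximum at r_cr then falls. Whether the coating helps depends on whether Q(r₂) has dropped back below Q(r₁).
Bare: R = 1/(4πr₁²h) = 46.74 K/W; Q = 262.4/46.74 = 5.61 W.
Coated: R = R_cond + R_conv = 39.93 K/W; Q = 262.4/39.93 = 6.57 W.

increases: 5.61 → 6.57 W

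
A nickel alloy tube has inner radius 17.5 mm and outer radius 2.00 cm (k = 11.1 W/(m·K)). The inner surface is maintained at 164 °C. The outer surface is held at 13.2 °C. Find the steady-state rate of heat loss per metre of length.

Q' = 2πk·ΔT/ln(r₂/r₁) = 2π × 11.1 × 150.8 / ln(0.0200/0.0175) = 78800 W/m

Q' = 78800 W/m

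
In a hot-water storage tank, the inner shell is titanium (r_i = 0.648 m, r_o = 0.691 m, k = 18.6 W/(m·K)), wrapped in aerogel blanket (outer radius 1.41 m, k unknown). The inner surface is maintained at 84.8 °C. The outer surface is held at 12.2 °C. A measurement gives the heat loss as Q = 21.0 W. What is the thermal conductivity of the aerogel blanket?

ΣR = ΔT/Q = |84.8 − 12.2|/21.0 = 3.457 K/W
Known resistances:
  R_titanium = (1/0.648 − 1/0.691)/(4πk) = 0.09603/(4π·18.6) = 4.109×10^-4 K/W
R_aerogel blanket = ΣR − ΣR_known = 3.457 − 4.109×10^-4 = 3.457 K/W
(1/r₁−1/r₂)/(4πk) = 3.457 ⇒ k = 0.7380/(4π·3.457) = 0.0170 W/m·K

k = 0.0170 W/m·K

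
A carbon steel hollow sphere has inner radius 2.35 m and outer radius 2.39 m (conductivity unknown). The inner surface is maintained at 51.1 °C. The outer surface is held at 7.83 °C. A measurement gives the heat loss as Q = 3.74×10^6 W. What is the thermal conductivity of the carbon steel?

k = 49.0 W/m·K

ΣR = ΔT/Q = |51.1 − 7.83|/3.74×10^6 = 1.157×10^-5 K/W
(1/r₁−1/r₂)/(4πk) = 1.157×10^-5 ⇒ k = 0.007122/(4π·1.157×10^-5) = 49.0 W/m·K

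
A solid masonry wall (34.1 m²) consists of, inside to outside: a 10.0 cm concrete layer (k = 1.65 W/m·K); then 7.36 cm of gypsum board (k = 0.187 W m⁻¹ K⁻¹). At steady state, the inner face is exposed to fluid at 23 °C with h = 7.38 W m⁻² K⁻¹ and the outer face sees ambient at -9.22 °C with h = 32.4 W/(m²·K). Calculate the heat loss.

Q = 1770 W

Series thermal resistances, inner to outer:
  R_conv,in = 1/(hA) = 1/(7.38·34.1) = 0.003974 K/W
  R_concrete = L/(kA) = 0.100/(1.65·34.1) = 0.001777 K/W
  R_gypsum board = L/(kA) = 0.0736/(0.187·34.1) = 0.01154 K/W
  R_conv,out = 1/(hA) = 1/(32.4·34.1) = 9.051×10^-4 K/W
ΣR = 0.003974 + 0.001777 + 0.01154 + 9.051×10^-4 = 0.01820 K/W
Q = ΔT/ΣR = (23 °C − -9.22 °C)/0.01820 = 1770 W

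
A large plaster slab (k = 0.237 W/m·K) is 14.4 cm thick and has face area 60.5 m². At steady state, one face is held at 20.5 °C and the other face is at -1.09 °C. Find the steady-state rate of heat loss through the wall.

Q = 2150 W

Q = kA·ΔT/L = 0.237 × 60.5 × |20.5 °C − -1.09 °C| / 0.144 = 2150 W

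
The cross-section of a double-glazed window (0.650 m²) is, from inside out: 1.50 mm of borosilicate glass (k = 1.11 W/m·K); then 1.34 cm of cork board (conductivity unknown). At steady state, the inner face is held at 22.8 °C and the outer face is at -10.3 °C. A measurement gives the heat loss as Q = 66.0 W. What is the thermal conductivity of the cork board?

k = 0.0413 W/m·K

ΣR = ΔT/Q = |22.8 − -10.3|/66.0 = 0.5015 K/W
Known resistances:
  R_borosilicate glass = L/(kA) = 0.00150/(1.11·0.650) = 0.002079 K/W
R_cork board = ΣR − ΣR_known = 0.5015 − 0.002079 = 0.4994 K/W
L/(kA) = 0.4994 ⇒ k = 0.0134/(0.4994·0.650) = 0.0413 W/m·K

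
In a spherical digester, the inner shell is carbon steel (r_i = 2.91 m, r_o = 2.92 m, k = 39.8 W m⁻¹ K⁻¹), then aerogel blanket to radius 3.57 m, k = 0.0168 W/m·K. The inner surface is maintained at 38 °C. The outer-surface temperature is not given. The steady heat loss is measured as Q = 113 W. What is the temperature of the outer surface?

T_out = 4.62 °C

Series resistances:
  R_carbon steel = (1/2.91 − 1/2.92)/(4πk) = 0.001177/(4π·39.8) = 2.353×10^-6 K/W
  R_aerogel blanket = (1/2.92 − 1/3.57)/(4πk) = 0.06235/(4π·0.0168) = 0.2954 K/W
ΣR = 0.2954 K/W
ΔT = Q·ΣR = 113 × 0.2954 = 33.38 K
Heat flows outward, so T_out = T_in − ΔT = 38 − 33.38 = 4.62 °C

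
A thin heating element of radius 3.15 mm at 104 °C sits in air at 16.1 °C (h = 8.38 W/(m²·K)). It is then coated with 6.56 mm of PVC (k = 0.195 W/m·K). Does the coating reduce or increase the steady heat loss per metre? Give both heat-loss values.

increases: 14.6 → 30.6 W/m

Critical radius for a cylinder: r_cr = k/h = 0.0233 m = 2.33 cm.
Outer radius after coating: r₂ = 0.00315 + 0.00656 = 0.00971 m.
Since r₁ < r_cr and r₂ ≤ r_cr, the coating moves toward the maximum at r_cr — heat loss rises.
Bare: R = 1/(2πr₁h) = 6.029 m·K/W; Q = 87.9/6.029 = 14.6 W/m.
Coated: R = R_cond + R_conv = 2.875 m·K/W; Q = 87.9/2.875 = 30.6 W/m.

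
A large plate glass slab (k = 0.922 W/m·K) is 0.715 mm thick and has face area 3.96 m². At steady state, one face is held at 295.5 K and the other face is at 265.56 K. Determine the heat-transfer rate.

Q = 153 kW

Q = kA·ΔT/L = 0.922 × 3.96 × |295.5 K − 265.56 K| / 7.15×10^-4 = 1.53×10^5 W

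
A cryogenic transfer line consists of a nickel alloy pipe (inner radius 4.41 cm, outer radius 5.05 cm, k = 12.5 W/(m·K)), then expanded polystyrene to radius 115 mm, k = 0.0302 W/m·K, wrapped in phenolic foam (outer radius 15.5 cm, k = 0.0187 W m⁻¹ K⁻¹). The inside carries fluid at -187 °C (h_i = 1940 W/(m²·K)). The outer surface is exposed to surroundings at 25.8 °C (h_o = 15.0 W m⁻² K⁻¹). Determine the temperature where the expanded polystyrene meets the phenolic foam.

Treat each layer as a resistance in series:
  R'_conv,in = 1/(2πr h) = 1/(2π·0.0441·1940) = 0.001860 m·K/W
  R'_nickel alloy = ln(0.0505/0.0441)/(2πk) = 0.1355/(2π·12.5) = 0.001725 m·K/W
  R'_expanded polystyrene = ln(0.115/0.0505)/(2πk) = 0.8230/(2π·0.0302) = 4.337 m·K/W
  R'_phenolic foam = ln(0.155/0.115)/(2πk) = 0.2985/(2π·0.0187) = 2.540 m·K/W
  R'_conv,out = 1/(2πr h) = 1/(2π·0.155·15.0) = 0.06845 m·K/W
ΣR = 0.001860 + 0.001725 + 4.337 + 2.540 + 0.06845 = 6.949 m·K/W
Q' = ΔT/ΣR = (-187 °C − 25.8 °C)/6.949 = -30.62 W/m
From the inner boundary to the expanded polystyrene/phenolic foam interface, ΣR_partial = 4.341 m·K/W.
T_interface = T_in − Q'·ΣR_partial = -187 °C − (-30.62)(4.341) = -54.1 °C

T = -54.1 °C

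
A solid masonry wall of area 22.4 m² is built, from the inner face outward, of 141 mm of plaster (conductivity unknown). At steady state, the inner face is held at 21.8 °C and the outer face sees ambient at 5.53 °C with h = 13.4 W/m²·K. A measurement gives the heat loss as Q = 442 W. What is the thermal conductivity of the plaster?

ΣR = ΔT/Q = |21.8 − 5.53|/442 = 0.03681 K/W
Known resistances:
  R_conv,out = 1/(hA) = 1/(13.4·22.4) = 0.003332 K/W
R_plaster = ΣR − ΣR_known = 0.03681 − 0.003332 = 0.03348 K/W
L/(kA) = 0.03348 ⇒ k = 0.141/(0.03348·22.4) = 0.188 W/m·K

k = 0.188 W/m·K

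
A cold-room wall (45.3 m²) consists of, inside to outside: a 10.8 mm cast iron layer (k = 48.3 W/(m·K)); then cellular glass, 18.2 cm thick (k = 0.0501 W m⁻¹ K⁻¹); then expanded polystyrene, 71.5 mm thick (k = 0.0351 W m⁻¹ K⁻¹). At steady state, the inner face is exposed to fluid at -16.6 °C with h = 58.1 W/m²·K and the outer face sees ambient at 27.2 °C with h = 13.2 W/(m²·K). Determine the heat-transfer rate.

Resistance network (inner→outer):
  R_conv,in = 1/(hA) = 1/(58.1·45.3) = 3.799×10^-4 K/W
  R_cast iron = L/(kA) = 0.0108/(48.3·45.3) = 4.936×10^-6 K/W
  R_cellular glass = L/(kA) = 0.182/(0.0501·45.3) = 0.08019 K/W
  R_expanded polystyrene = L/(kA) = 0.0715/(0.0351·45.3) = 0.04497 K/W
  R_conv,out = 1/(hA) = 1/(13.2·45.3) = 0.001672 K/W
ΣR = 3.799×10^-4 + 4.936×10^-6 + 0.08019 + 0.04497 + 0.001672 = 0.1272 K/W
Q = ΔT/ΣR = (-16.6 °C − 27.2 °C)/0.1272 = -344 W
(Negative Q ⇒ heat flows inward; heat gain = 344 W.)

Q = 344 W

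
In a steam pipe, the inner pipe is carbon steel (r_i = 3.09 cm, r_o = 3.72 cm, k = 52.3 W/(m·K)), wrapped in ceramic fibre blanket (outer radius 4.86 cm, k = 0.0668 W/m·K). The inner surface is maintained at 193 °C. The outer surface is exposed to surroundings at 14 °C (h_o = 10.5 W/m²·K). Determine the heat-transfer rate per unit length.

Q' = 189 W/m

Resistance network (inner→outer):
  R'_carbon steel = ln(0.0372/0.0309)/(2πk) = 0.1856/(2π·52.3) = 5.647×10^-4 m·K/W
  R'_ceramic fibre blanket = ln(0.0486/0.0372)/(2πk) = 0.2673/(2π·0.0668) = 0.6369 m·K/W
  R'_conv,out = 1/(2πr h) = 1/(2π·0.0486·10.5) = 0.3119 m·K/W
ΣR = 5.647×10^-4 + 0.6369 + 0.3119 = 0.9494 m·K/W
Q' = ΔT/ΣR = (193 °C − 14 °C)/0.9494 = 189 W/m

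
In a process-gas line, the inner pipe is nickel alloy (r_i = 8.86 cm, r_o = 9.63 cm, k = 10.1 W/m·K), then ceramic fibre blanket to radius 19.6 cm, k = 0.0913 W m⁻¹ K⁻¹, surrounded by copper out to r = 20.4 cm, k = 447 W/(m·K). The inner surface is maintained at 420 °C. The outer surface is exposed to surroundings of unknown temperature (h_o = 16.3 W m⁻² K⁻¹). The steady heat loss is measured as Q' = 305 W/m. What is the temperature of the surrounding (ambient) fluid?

T_out = 27.2 °C

Sum the resistances:
  R'_nickel alloy = ln(0.0963/0.0886)/(2πk) = 0.08334/(2π·10.1) = 0.001313 m·K/W
  R'_ceramic fibre blanket = ln(0.196/0.0963)/(2πk) = 0.7106/(2π·0.0913) = 1.239 m·K/W
  R'_copper = ln(0.204/0.196)/(2πk) = 0.04001/(2π·447) = 1.424×10^-5 m·K/W
  R'_conv,out = 1/(2πr h) = 1/(2π·0.204·16.3) = 0.04786 m·K/W
ΣR = 1.288 m·K/W
ΔT = Q'·ΣR = 305 × 1.288 = 392.8 K
Heat flows outward, so T_out = T_in − ΔT = 420 − 392.8 = 27.2 °C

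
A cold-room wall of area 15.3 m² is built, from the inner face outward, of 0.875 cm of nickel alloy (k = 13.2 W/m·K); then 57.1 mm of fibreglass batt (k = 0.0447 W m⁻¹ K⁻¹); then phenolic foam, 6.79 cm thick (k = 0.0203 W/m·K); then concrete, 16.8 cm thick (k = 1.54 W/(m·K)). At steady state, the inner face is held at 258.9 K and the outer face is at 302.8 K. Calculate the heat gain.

Treat each layer as a resistance in series:
  R_nickel alloy = L/(kA) = 0.00875/(13.2·15.3) = 4.333×10^-5 K/W
  R_fibreglass batt = L/(kA) = 0.0571/(0.0447·15.3) = 0.08349 K/W
  R_phenolic foam = L/(kA) = 0.0679/(0.0203·15.3) = 0.2186 K/W
  R_concrete = L/(kA) = 0.168/(1.54·15.3) = 0.007130 K/W
ΣR = 4.333×10^-5 + 0.08349 + 0.2186 + 0.007130 = 0.3093 K/W
Q = ΔT/ΣR = (258.9 K − 302.8 K)/0.3093 = -142 W
(Negative Q ⇒ heat flows inward; heat gain = 142 W.)

Q = 142 W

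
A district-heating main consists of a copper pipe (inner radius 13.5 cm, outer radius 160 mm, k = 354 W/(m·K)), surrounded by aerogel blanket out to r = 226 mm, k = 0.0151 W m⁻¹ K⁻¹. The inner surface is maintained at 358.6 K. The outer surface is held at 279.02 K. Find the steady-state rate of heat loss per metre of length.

Series thermal resistances, inner to outer:
  R'_copper = ln(0.160/0.135)/(2πk) = 0.1699/(2π·354) = 7.638×10^-5 m·K/W
  R'_aerogel blanket = ln(0.226/0.160)/(2πk) = 0.3454/(2π·0.0151) = 3.640 m·K/W
ΣR = 7.638×10^-5 + 3.640 = 3.640 m·K/W
Q' = ΔT/ΣR = (358.6 K − 279.02 K)/3.640 = 21.9 W/m

Q' = 21.9 W/m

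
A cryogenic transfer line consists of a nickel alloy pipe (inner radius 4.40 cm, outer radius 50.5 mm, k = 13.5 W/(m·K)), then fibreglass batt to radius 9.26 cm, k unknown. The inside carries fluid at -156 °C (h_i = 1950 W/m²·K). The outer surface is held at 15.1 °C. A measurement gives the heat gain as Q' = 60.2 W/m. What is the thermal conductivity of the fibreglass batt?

k = 0.0340 W/m·K

ΣR = ΔT/Q' = |-156 − 15.1|/60.2 = 2.842 m·K/W
Known resistances:
  R'_conv,in = 1/(2πr h) = 1/(2π·0.0440·1950) = 0.001855 m·K/W
  R'_nickel alloy = ln(0.0505/0.0440)/(2πk) = 0.1378/(2π·13.5) = 0.001624 m·K/W
R_fibreglass batt = ΣR − ΣR_known = 2.842 − 0.003479 = 2.839 m·K/W
ln(r₂/r₁)/(2πk) = 2.839 ⇒ k = 0.6063/(2π·2.839) = 0.0340 W/m·K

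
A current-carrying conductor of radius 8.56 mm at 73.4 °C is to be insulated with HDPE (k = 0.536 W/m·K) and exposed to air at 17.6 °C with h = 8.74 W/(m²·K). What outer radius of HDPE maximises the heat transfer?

For a cylinder, r_cr = k_ins/h = 0.536/8.74 = 0.0613 m = 6.13 cm

r_cr = 6.13 cm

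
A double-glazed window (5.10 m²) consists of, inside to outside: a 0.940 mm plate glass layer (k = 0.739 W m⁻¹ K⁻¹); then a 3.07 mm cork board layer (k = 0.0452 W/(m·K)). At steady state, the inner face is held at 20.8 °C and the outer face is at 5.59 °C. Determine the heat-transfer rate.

Q = 1120 W

Series thermal resistances, inner to outer:
  R_plate glass = L/(kA) = 9.40×10^-4/(0.739·5.10) = 2.494×10^-4 K/W
  R_cork board = L/(kA) = 0.00307/(0.0452·5.10) = 0.01332 K/W
ΣR = 2.494×10^-4 + 0.01332 = 0.01357 K/W
Q = ΔT/ΣR = (20.8 °C − 5.59 °C)/0.01357 = 1120 W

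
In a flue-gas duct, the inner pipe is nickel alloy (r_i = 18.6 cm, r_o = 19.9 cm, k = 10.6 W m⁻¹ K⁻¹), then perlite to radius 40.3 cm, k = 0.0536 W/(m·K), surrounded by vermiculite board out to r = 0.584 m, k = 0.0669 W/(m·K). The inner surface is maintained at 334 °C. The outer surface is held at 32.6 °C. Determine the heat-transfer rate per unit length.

Treat each layer as a resistance in series:
  R'_nickel alloy = ln(0.199/0.186)/(2πk) = 0.06756/(2π·10.6) = 0.001014 m·K/W
  R'_perlite = ln(0.403/0.199)/(2πk) = 0.7056/(2π·0.0536) = 2.095 m·K/W
  R'_vermiculite board = ln(0.584/0.403)/(2πk) = 0.3710/(2π·0.0669) = 0.8825 m·K/W
ΣR = 0.001014 + 2.095 + 0.8825 = 2.979 m·K/W
Q' = ΔT/ΣR = (334 °C − 32.6 °C)/2.979 = 101 W/m

Q' = 101 W/m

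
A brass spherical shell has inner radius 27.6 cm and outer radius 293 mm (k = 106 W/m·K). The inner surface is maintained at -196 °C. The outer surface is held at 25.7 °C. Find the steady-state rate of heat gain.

Q = 1400 kW

Q = 4πk·ΔT/(1/r₁ − 1/r₂) = 4π × 106 × 221.7 / (1/0.276 − 1/0.293) = 1.40×10^6 W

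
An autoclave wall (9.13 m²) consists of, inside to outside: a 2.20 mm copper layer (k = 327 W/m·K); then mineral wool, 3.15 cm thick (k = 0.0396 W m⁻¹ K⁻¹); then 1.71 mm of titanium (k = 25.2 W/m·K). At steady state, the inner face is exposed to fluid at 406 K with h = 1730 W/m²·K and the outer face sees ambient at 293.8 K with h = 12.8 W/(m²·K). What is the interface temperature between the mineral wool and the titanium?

T = 303.8 K

Resistance network (inner→outer):
  R_conv,in = 1/(hA) = 1/(1730·9.13) = 6.331×10^-5 K/W
  R_copper = L/(kA) = 0.00220/(327·9.13) = 7.369×10^-7 K/W
  R_mineral wool = L/(kA) = 0.0315/(0.0396·9.13) = 0.08713 K/W
  R_titanium = L/(kA) = 0.00171/(25.2·9.13) = 7.432×10^-6 K/W
  R_conv,out = 1/(hA) = 1/(12.8·9.13) = 0.008557 K/W
ΣR = 6.331×10^-5 + 7.369×10^-7 + 0.08713 + 7.432×10^-6 + 0.008557 = 0.09576 K/W
Q = ΔT/ΣR = (406 K − 293.8 K)/0.09576 = 1172 W
From the inner boundary to the mineral wool/titanium interface, ΣR_partial = 0.08719 K/W.
T_interface = T_in − Q·ΣR_partial = 406 K − (1172)(0.08719) = 303.8 K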